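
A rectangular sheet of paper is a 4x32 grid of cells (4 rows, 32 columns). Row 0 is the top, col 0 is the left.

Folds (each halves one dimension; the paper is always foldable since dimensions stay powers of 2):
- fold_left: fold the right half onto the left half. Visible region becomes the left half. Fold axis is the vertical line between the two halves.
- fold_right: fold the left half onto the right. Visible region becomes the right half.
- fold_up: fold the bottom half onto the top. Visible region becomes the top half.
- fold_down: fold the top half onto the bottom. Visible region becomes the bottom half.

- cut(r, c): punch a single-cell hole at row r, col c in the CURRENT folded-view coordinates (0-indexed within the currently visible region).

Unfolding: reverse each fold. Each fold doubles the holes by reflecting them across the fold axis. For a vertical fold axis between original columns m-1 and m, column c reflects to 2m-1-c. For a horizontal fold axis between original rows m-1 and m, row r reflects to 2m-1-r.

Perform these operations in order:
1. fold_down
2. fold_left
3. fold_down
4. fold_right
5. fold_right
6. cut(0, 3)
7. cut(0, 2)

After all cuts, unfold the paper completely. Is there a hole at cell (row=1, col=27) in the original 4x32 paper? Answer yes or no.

Answer: no

Derivation:
Op 1 fold_down: fold axis h@2; visible region now rows[2,4) x cols[0,32) = 2x32
Op 2 fold_left: fold axis v@16; visible region now rows[2,4) x cols[0,16) = 2x16
Op 3 fold_down: fold axis h@3; visible region now rows[3,4) x cols[0,16) = 1x16
Op 4 fold_right: fold axis v@8; visible region now rows[3,4) x cols[8,16) = 1x8
Op 5 fold_right: fold axis v@12; visible region now rows[3,4) x cols[12,16) = 1x4
Op 6 cut(0, 3): punch at orig (3,15); cuts so far [(3, 15)]; region rows[3,4) x cols[12,16) = 1x4
Op 7 cut(0, 2): punch at orig (3,14); cuts so far [(3, 14), (3, 15)]; region rows[3,4) x cols[12,16) = 1x4
Unfold 1 (reflect across v@12): 4 holes -> [(3, 8), (3, 9), (3, 14), (3, 15)]
Unfold 2 (reflect across v@8): 8 holes -> [(3, 0), (3, 1), (3, 6), (3, 7), (3, 8), (3, 9), (3, 14), (3, 15)]
Unfold 3 (reflect across h@3): 16 holes -> [(2, 0), (2, 1), (2, 6), (2, 7), (2, 8), (2, 9), (2, 14), (2, 15), (3, 0), (3, 1), (3, 6), (3, 7), (3, 8), (3, 9), (3, 14), (3, 15)]
Unfold 4 (reflect across v@16): 32 holes -> [(2, 0), (2, 1), (2, 6), (2, 7), (2, 8), (2, 9), (2, 14), (2, 15), (2, 16), (2, 17), (2, 22), (2, 23), (2, 24), (2, 25), (2, 30), (2, 31), (3, 0), (3, 1), (3, 6), (3, 7), (3, 8), (3, 9), (3, 14), (3, 15), (3, 16), (3, 17), (3, 22), (3, 23), (3, 24), (3, 25), (3, 30), (3, 31)]
Unfold 5 (reflect across h@2): 64 holes -> [(0, 0), (0, 1), (0, 6), (0, 7), (0, 8), (0, 9), (0, 14), (0, 15), (0, 16), (0, 17), (0, 22), (0, 23), (0, 24), (0, 25), (0, 30), (0, 31), (1, 0), (1, 1), (1, 6), (1, 7), (1, 8), (1, 9), (1, 14), (1, 15), (1, 16), (1, 17), (1, 22), (1, 23), (1, 24), (1, 25), (1, 30), (1, 31), (2, 0), (2, 1), (2, 6), (2, 7), (2, 8), (2, 9), (2, 14), (2, 15), (2, 16), (2, 17), (2, 22), (2, 23), (2, 24), (2, 25), (2, 30), (2, 31), (3, 0), (3, 1), (3, 6), (3, 7), (3, 8), (3, 9), (3, 14), (3, 15), (3, 16), (3, 17), (3, 22), (3, 23), (3, 24), (3, 25), (3, 30), (3, 31)]
Holes: [(0, 0), (0, 1), (0, 6), (0, 7), (0, 8), (0, 9), (0, 14), (0, 15), (0, 16), (0, 17), (0, 22), (0, 23), (0, 24), (0, 25), (0, 30), (0, 31), (1, 0), (1, 1), (1, 6), (1, 7), (1, 8), (1, 9), (1, 14), (1, 15), (1, 16), (1, 17), (1, 22), (1, 23), (1, 24), (1, 25), (1, 30), (1, 31), (2, 0), (2, 1), (2, 6), (2, 7), (2, 8), (2, 9), (2, 14), (2, 15), (2, 16), (2, 17), (2, 22), (2, 23), (2, 24), (2, 25), (2, 30), (2, 31), (3, 0), (3, 1), (3, 6), (3, 7), (3, 8), (3, 9), (3, 14), (3, 15), (3, 16), (3, 17), (3, 22), (3, 23), (3, 24), (3, 25), (3, 30), (3, 31)]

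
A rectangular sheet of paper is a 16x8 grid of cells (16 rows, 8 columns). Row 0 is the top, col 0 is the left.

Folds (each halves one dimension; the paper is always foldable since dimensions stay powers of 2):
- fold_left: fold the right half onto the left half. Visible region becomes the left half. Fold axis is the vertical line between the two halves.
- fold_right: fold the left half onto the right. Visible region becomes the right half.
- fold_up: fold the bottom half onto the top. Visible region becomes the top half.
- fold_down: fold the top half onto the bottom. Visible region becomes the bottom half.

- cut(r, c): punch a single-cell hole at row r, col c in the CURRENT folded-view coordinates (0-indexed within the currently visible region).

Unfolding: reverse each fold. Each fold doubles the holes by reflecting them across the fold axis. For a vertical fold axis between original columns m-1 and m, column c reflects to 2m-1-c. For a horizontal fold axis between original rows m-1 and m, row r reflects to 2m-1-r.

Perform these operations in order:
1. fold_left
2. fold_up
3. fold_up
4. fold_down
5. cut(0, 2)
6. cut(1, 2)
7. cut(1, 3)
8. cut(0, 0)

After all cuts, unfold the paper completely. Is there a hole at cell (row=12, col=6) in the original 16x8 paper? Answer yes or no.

Op 1 fold_left: fold axis v@4; visible region now rows[0,16) x cols[0,4) = 16x4
Op 2 fold_up: fold axis h@8; visible region now rows[0,8) x cols[0,4) = 8x4
Op 3 fold_up: fold axis h@4; visible region now rows[0,4) x cols[0,4) = 4x4
Op 4 fold_down: fold axis h@2; visible region now rows[2,4) x cols[0,4) = 2x4
Op 5 cut(0, 2): punch at orig (2,2); cuts so far [(2, 2)]; region rows[2,4) x cols[0,4) = 2x4
Op 6 cut(1, 2): punch at orig (3,2); cuts so far [(2, 2), (3, 2)]; region rows[2,4) x cols[0,4) = 2x4
Op 7 cut(1, 3): punch at orig (3,3); cuts so far [(2, 2), (3, 2), (3, 3)]; region rows[2,4) x cols[0,4) = 2x4
Op 8 cut(0, 0): punch at orig (2,0); cuts so far [(2, 0), (2, 2), (3, 2), (3, 3)]; region rows[2,4) x cols[0,4) = 2x4
Unfold 1 (reflect across h@2): 8 holes -> [(0, 2), (0, 3), (1, 0), (1, 2), (2, 0), (2, 2), (3, 2), (3, 3)]
Unfold 2 (reflect across h@4): 16 holes -> [(0, 2), (0, 3), (1, 0), (1, 2), (2, 0), (2, 2), (3, 2), (3, 3), (4, 2), (4, 3), (5, 0), (5, 2), (6, 0), (6, 2), (7, 2), (7, 3)]
Unfold 3 (reflect across h@8): 32 holes -> [(0, 2), (0, 3), (1, 0), (1, 2), (2, 0), (2, 2), (3, 2), (3, 3), (4, 2), (4, 3), (5, 0), (5, 2), (6, 0), (6, 2), (7, 2), (7, 3), (8, 2), (8, 3), (9, 0), (9, 2), (10, 0), (10, 2), (11, 2), (11, 3), (12, 2), (12, 3), (13, 0), (13, 2), (14, 0), (14, 2), (15, 2), (15, 3)]
Unfold 4 (reflect across v@4): 64 holes -> [(0, 2), (0, 3), (0, 4), (0, 5), (1, 0), (1, 2), (1, 5), (1, 7), (2, 0), (2, 2), (2, 5), (2, 7), (3, 2), (3, 3), (3, 4), (3, 5), (4, 2), (4, 3), (4, 4), (4, 5), (5, 0), (5, 2), (5, 5), (5, 7), (6, 0), (6, 2), (6, 5), (6, 7), (7, 2), (7, 3), (7, 4), (7, 5), (8, 2), (8, 3), (8, 4), (8, 5), (9, 0), (9, 2), (9, 5), (9, 7), (10, 0), (10, 2), (10, 5), (10, 7), (11, 2), (11, 3), (11, 4), (11, 5), (12, 2), (12, 3), (12, 4), (12, 5), (13, 0), (13, 2), (13, 5), (13, 7), (14, 0), (14, 2), (14, 5), (14, 7), (15, 2), (15, 3), (15, 4), (15, 5)]
Holes: [(0, 2), (0, 3), (0, 4), (0, 5), (1, 0), (1, 2), (1, 5), (1, 7), (2, 0), (2, 2), (2, 5), (2, 7), (3, 2), (3, 3), (3, 4), (3, 5), (4, 2), (4, 3), (4, 4), (4, 5), (5, 0), (5, 2), (5, 5), (5, 7), (6, 0), (6, 2), (6, 5), (6, 7), (7, 2), (7, 3), (7, 4), (7, 5), (8, 2), (8, 3), (8, 4), (8, 5), (9, 0), (9, 2), (9, 5), (9, 7), (10, 0), (10, 2), (10, 5), (10, 7), (11, 2), (11, 3), (11, 4), (11, 5), (12, 2), (12, 3), (12, 4), (12, 5), (13, 0), (13, 2), (13, 5), (13, 7), (14, 0), (14, 2), (14, 5), (14, 7), (15, 2), (15, 3), (15, 4), (15, 5)]

Answer: no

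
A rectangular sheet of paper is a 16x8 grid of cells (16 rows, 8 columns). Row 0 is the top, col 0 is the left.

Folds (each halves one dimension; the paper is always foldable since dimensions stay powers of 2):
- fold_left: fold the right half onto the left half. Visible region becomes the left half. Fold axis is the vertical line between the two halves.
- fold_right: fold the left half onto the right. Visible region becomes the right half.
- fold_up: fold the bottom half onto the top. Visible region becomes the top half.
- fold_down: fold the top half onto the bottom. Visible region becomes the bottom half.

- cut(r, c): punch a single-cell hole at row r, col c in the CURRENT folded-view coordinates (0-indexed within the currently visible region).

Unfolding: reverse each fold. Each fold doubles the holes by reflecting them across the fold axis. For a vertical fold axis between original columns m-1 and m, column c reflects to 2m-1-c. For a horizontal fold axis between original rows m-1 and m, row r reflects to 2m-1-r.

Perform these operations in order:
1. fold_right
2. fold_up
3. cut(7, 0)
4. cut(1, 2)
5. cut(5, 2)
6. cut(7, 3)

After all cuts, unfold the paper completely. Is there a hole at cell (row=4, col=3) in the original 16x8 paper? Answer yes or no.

Op 1 fold_right: fold axis v@4; visible region now rows[0,16) x cols[4,8) = 16x4
Op 2 fold_up: fold axis h@8; visible region now rows[0,8) x cols[4,8) = 8x4
Op 3 cut(7, 0): punch at orig (7,4); cuts so far [(7, 4)]; region rows[0,8) x cols[4,8) = 8x4
Op 4 cut(1, 2): punch at orig (1,6); cuts so far [(1, 6), (7, 4)]; region rows[0,8) x cols[4,8) = 8x4
Op 5 cut(5, 2): punch at orig (5,6); cuts so far [(1, 6), (5, 6), (7, 4)]; region rows[0,8) x cols[4,8) = 8x4
Op 6 cut(7, 3): punch at orig (7,7); cuts so far [(1, 6), (5, 6), (7, 4), (7, 7)]; region rows[0,8) x cols[4,8) = 8x4
Unfold 1 (reflect across h@8): 8 holes -> [(1, 6), (5, 6), (7, 4), (7, 7), (8, 4), (8, 7), (10, 6), (14, 6)]
Unfold 2 (reflect across v@4): 16 holes -> [(1, 1), (1, 6), (5, 1), (5, 6), (7, 0), (7, 3), (7, 4), (7, 7), (8, 0), (8, 3), (8, 4), (8, 7), (10, 1), (10, 6), (14, 1), (14, 6)]
Holes: [(1, 1), (1, 6), (5, 1), (5, 6), (7, 0), (7, 3), (7, 4), (7, 7), (8, 0), (8, 3), (8, 4), (8, 7), (10, 1), (10, 6), (14, 1), (14, 6)]

Answer: no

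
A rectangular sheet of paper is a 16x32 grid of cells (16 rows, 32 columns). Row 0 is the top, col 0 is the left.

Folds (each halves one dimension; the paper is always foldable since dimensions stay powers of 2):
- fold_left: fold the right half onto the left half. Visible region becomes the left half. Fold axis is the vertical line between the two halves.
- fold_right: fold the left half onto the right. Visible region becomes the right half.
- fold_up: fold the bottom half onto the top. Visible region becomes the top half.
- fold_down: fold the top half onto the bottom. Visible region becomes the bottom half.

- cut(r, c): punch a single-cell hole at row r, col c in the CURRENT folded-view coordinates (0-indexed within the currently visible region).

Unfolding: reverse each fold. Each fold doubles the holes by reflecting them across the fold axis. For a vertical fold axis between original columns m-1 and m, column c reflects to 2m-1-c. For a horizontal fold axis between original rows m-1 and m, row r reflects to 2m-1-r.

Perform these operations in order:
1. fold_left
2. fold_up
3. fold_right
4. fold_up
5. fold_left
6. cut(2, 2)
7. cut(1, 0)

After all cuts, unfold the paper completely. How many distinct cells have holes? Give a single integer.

Answer: 64

Derivation:
Op 1 fold_left: fold axis v@16; visible region now rows[0,16) x cols[0,16) = 16x16
Op 2 fold_up: fold axis h@8; visible region now rows[0,8) x cols[0,16) = 8x16
Op 3 fold_right: fold axis v@8; visible region now rows[0,8) x cols[8,16) = 8x8
Op 4 fold_up: fold axis h@4; visible region now rows[0,4) x cols[8,16) = 4x8
Op 5 fold_left: fold axis v@12; visible region now rows[0,4) x cols[8,12) = 4x4
Op 6 cut(2, 2): punch at orig (2,10); cuts so far [(2, 10)]; region rows[0,4) x cols[8,12) = 4x4
Op 7 cut(1, 0): punch at orig (1,8); cuts so far [(1, 8), (2, 10)]; region rows[0,4) x cols[8,12) = 4x4
Unfold 1 (reflect across v@12): 4 holes -> [(1, 8), (1, 15), (2, 10), (2, 13)]
Unfold 2 (reflect across h@4): 8 holes -> [(1, 8), (1, 15), (2, 10), (2, 13), (5, 10), (5, 13), (6, 8), (6, 15)]
Unfold 3 (reflect across v@8): 16 holes -> [(1, 0), (1, 7), (1, 8), (1, 15), (2, 2), (2, 5), (2, 10), (2, 13), (5, 2), (5, 5), (5, 10), (5, 13), (6, 0), (6, 7), (6, 8), (6, 15)]
Unfold 4 (reflect across h@8): 32 holes -> [(1, 0), (1, 7), (1, 8), (1, 15), (2, 2), (2, 5), (2, 10), (2, 13), (5, 2), (5, 5), (5, 10), (5, 13), (6, 0), (6, 7), (6, 8), (6, 15), (9, 0), (9, 7), (9, 8), (9, 15), (10, 2), (10, 5), (10, 10), (10, 13), (13, 2), (13, 5), (13, 10), (13, 13), (14, 0), (14, 7), (14, 8), (14, 15)]
Unfold 5 (reflect across v@16): 64 holes -> [(1, 0), (1, 7), (1, 8), (1, 15), (1, 16), (1, 23), (1, 24), (1, 31), (2, 2), (2, 5), (2, 10), (2, 13), (2, 18), (2, 21), (2, 26), (2, 29), (5, 2), (5, 5), (5, 10), (5, 13), (5, 18), (5, 21), (5, 26), (5, 29), (6, 0), (6, 7), (6, 8), (6, 15), (6, 16), (6, 23), (6, 24), (6, 31), (9, 0), (9, 7), (9, 8), (9, 15), (9, 16), (9, 23), (9, 24), (9, 31), (10, 2), (10, 5), (10, 10), (10, 13), (10, 18), (10, 21), (10, 26), (10, 29), (13, 2), (13, 5), (13, 10), (13, 13), (13, 18), (13, 21), (13, 26), (13, 29), (14, 0), (14, 7), (14, 8), (14, 15), (14, 16), (14, 23), (14, 24), (14, 31)]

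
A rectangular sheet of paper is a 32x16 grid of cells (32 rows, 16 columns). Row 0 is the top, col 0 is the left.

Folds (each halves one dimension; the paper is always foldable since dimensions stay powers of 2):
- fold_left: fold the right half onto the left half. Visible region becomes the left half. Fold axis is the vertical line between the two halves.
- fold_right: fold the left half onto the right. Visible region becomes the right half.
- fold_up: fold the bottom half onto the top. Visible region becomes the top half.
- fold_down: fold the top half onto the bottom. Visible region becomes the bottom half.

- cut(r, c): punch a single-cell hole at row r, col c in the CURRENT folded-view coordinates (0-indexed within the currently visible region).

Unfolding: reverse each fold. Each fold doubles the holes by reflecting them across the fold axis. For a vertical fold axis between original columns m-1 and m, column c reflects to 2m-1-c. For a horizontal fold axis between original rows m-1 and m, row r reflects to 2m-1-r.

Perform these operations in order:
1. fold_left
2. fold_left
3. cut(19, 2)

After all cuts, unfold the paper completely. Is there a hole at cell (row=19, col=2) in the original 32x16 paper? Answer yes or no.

Op 1 fold_left: fold axis v@8; visible region now rows[0,32) x cols[0,8) = 32x8
Op 2 fold_left: fold axis v@4; visible region now rows[0,32) x cols[0,4) = 32x4
Op 3 cut(19, 2): punch at orig (19,2); cuts so far [(19, 2)]; region rows[0,32) x cols[0,4) = 32x4
Unfold 1 (reflect across v@4): 2 holes -> [(19, 2), (19, 5)]
Unfold 2 (reflect across v@8): 4 holes -> [(19, 2), (19, 5), (19, 10), (19, 13)]
Holes: [(19, 2), (19, 5), (19, 10), (19, 13)]

Answer: yes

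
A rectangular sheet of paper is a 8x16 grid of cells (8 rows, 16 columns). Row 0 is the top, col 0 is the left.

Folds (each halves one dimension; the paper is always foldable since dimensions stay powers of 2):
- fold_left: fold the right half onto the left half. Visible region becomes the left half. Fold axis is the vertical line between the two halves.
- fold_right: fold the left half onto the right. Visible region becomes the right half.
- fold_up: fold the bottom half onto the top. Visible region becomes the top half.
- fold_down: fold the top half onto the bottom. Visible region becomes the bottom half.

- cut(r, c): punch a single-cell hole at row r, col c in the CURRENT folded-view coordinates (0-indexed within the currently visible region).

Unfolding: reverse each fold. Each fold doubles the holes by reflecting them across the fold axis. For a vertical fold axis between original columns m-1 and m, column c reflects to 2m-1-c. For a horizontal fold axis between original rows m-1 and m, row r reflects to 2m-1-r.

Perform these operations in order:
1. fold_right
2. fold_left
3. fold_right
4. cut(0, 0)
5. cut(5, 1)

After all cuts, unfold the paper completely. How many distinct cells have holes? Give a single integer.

Op 1 fold_right: fold axis v@8; visible region now rows[0,8) x cols[8,16) = 8x8
Op 2 fold_left: fold axis v@12; visible region now rows[0,8) x cols[8,12) = 8x4
Op 3 fold_right: fold axis v@10; visible region now rows[0,8) x cols[10,12) = 8x2
Op 4 cut(0, 0): punch at orig (0,10); cuts so far [(0, 10)]; region rows[0,8) x cols[10,12) = 8x2
Op 5 cut(5, 1): punch at orig (5,11); cuts so far [(0, 10), (5, 11)]; region rows[0,8) x cols[10,12) = 8x2
Unfold 1 (reflect across v@10): 4 holes -> [(0, 9), (0, 10), (5, 8), (5, 11)]
Unfold 2 (reflect across v@12): 8 holes -> [(0, 9), (0, 10), (0, 13), (0, 14), (5, 8), (5, 11), (5, 12), (5, 15)]
Unfold 3 (reflect across v@8): 16 holes -> [(0, 1), (0, 2), (0, 5), (0, 6), (0, 9), (0, 10), (0, 13), (0, 14), (5, 0), (5, 3), (5, 4), (5, 7), (5, 8), (5, 11), (5, 12), (5, 15)]

Answer: 16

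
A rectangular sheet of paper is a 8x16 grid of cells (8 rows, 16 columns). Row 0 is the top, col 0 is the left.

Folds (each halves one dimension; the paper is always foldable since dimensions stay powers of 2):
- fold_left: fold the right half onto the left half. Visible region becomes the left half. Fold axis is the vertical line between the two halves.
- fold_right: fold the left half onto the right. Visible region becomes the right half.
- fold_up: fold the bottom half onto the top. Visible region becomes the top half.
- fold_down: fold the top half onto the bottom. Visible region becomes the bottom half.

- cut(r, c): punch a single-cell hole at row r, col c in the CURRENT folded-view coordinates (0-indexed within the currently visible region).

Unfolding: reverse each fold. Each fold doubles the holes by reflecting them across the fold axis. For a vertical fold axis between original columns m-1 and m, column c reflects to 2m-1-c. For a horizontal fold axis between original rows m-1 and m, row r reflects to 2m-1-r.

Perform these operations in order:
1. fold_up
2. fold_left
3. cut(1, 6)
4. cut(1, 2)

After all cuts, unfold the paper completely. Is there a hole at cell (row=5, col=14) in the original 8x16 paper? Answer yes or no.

Answer: no

Derivation:
Op 1 fold_up: fold axis h@4; visible region now rows[0,4) x cols[0,16) = 4x16
Op 2 fold_left: fold axis v@8; visible region now rows[0,4) x cols[0,8) = 4x8
Op 3 cut(1, 6): punch at orig (1,6); cuts so far [(1, 6)]; region rows[0,4) x cols[0,8) = 4x8
Op 4 cut(1, 2): punch at orig (1,2); cuts so far [(1, 2), (1, 6)]; region rows[0,4) x cols[0,8) = 4x8
Unfold 1 (reflect across v@8): 4 holes -> [(1, 2), (1, 6), (1, 9), (1, 13)]
Unfold 2 (reflect across h@4): 8 holes -> [(1, 2), (1, 6), (1, 9), (1, 13), (6, 2), (6, 6), (6, 9), (6, 13)]
Holes: [(1, 2), (1, 6), (1, 9), (1, 13), (6, 2), (6, 6), (6, 9), (6, 13)]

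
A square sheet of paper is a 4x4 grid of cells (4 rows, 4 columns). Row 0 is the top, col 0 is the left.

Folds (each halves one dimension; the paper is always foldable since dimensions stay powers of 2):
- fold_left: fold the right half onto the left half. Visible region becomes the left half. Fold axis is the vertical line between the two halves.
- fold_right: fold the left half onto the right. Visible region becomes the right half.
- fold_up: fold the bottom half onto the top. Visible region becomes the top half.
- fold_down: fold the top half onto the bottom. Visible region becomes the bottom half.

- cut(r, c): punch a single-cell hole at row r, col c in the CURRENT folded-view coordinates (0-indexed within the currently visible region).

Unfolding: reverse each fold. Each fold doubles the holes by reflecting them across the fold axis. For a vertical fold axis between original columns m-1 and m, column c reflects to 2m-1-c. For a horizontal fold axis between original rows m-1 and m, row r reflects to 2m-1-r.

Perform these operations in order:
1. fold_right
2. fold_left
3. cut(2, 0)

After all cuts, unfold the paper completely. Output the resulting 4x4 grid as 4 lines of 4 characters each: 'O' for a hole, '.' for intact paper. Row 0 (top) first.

Answer: ....
....
OOOO
....

Derivation:
Op 1 fold_right: fold axis v@2; visible region now rows[0,4) x cols[2,4) = 4x2
Op 2 fold_left: fold axis v@3; visible region now rows[0,4) x cols[2,3) = 4x1
Op 3 cut(2, 0): punch at orig (2,2); cuts so far [(2, 2)]; region rows[0,4) x cols[2,3) = 4x1
Unfold 1 (reflect across v@3): 2 holes -> [(2, 2), (2, 3)]
Unfold 2 (reflect across v@2): 4 holes -> [(2, 0), (2, 1), (2, 2), (2, 3)]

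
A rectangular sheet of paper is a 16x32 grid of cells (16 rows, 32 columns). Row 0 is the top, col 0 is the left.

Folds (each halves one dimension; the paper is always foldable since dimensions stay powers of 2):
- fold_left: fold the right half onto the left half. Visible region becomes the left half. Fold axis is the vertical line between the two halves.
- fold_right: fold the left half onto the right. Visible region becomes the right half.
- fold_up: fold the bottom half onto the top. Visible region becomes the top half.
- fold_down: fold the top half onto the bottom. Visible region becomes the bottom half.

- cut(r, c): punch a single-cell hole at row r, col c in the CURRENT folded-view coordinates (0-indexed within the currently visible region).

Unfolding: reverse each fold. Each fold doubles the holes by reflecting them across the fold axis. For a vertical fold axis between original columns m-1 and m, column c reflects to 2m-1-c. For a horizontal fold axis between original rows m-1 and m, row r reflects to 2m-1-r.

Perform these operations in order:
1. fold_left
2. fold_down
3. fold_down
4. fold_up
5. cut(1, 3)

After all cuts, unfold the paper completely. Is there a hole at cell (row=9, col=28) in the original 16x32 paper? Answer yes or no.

Answer: yes

Derivation:
Op 1 fold_left: fold axis v@16; visible region now rows[0,16) x cols[0,16) = 16x16
Op 2 fold_down: fold axis h@8; visible region now rows[8,16) x cols[0,16) = 8x16
Op 3 fold_down: fold axis h@12; visible region now rows[12,16) x cols[0,16) = 4x16
Op 4 fold_up: fold axis h@14; visible region now rows[12,14) x cols[0,16) = 2x16
Op 5 cut(1, 3): punch at orig (13,3); cuts so far [(13, 3)]; region rows[12,14) x cols[0,16) = 2x16
Unfold 1 (reflect across h@14): 2 holes -> [(13, 3), (14, 3)]
Unfold 2 (reflect across h@12): 4 holes -> [(9, 3), (10, 3), (13, 3), (14, 3)]
Unfold 3 (reflect across h@8): 8 holes -> [(1, 3), (2, 3), (5, 3), (6, 3), (9, 3), (10, 3), (13, 3), (14, 3)]
Unfold 4 (reflect across v@16): 16 holes -> [(1, 3), (1, 28), (2, 3), (2, 28), (5, 3), (5, 28), (6, 3), (6, 28), (9, 3), (9, 28), (10, 3), (10, 28), (13, 3), (13, 28), (14, 3), (14, 28)]
Holes: [(1, 3), (1, 28), (2, 3), (2, 28), (5, 3), (5, 28), (6, 3), (6, 28), (9, 3), (9, 28), (10, 3), (10, 28), (13, 3), (13, 28), (14, 3), (14, 28)]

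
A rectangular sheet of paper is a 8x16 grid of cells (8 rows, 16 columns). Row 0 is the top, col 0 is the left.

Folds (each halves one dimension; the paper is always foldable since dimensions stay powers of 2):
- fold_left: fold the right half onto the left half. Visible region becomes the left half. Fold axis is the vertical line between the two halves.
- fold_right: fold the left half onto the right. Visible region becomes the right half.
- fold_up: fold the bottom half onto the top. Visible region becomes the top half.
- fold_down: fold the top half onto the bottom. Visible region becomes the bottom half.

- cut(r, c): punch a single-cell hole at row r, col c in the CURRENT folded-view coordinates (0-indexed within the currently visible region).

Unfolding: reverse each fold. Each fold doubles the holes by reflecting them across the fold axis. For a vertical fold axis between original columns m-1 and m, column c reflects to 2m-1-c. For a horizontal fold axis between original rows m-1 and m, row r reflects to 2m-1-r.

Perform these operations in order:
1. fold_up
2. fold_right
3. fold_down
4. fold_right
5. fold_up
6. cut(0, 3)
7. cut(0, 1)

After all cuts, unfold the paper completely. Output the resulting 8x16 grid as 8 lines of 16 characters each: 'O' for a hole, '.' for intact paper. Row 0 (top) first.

Op 1 fold_up: fold axis h@4; visible region now rows[0,4) x cols[0,16) = 4x16
Op 2 fold_right: fold axis v@8; visible region now rows[0,4) x cols[8,16) = 4x8
Op 3 fold_down: fold axis h@2; visible region now rows[2,4) x cols[8,16) = 2x8
Op 4 fold_right: fold axis v@12; visible region now rows[2,4) x cols[12,16) = 2x4
Op 5 fold_up: fold axis h@3; visible region now rows[2,3) x cols[12,16) = 1x4
Op 6 cut(0, 3): punch at orig (2,15); cuts so far [(2, 15)]; region rows[2,3) x cols[12,16) = 1x4
Op 7 cut(0, 1): punch at orig (2,13); cuts so far [(2, 13), (2, 15)]; region rows[2,3) x cols[12,16) = 1x4
Unfold 1 (reflect across h@3): 4 holes -> [(2, 13), (2, 15), (3, 13), (3, 15)]
Unfold 2 (reflect across v@12): 8 holes -> [(2, 8), (2, 10), (2, 13), (2, 15), (3, 8), (3, 10), (3, 13), (3, 15)]
Unfold 3 (reflect across h@2): 16 holes -> [(0, 8), (0, 10), (0, 13), (0, 15), (1, 8), (1, 10), (1, 13), (1, 15), (2, 8), (2, 10), (2, 13), (2, 15), (3, 8), (3, 10), (3, 13), (3, 15)]
Unfold 4 (reflect across v@8): 32 holes -> [(0, 0), (0, 2), (0, 5), (0, 7), (0, 8), (0, 10), (0, 13), (0, 15), (1, 0), (1, 2), (1, 5), (1, 7), (1, 8), (1, 10), (1, 13), (1, 15), (2, 0), (2, 2), (2, 5), (2, 7), (2, 8), (2, 10), (2, 13), (2, 15), (3, 0), (3, 2), (3, 5), (3, 7), (3, 8), (3, 10), (3, 13), (3, 15)]
Unfold 5 (reflect across h@4): 64 holes -> [(0, 0), (0, 2), (0, 5), (0, 7), (0, 8), (0, 10), (0, 13), (0, 15), (1, 0), (1, 2), (1, 5), (1, 7), (1, 8), (1, 10), (1, 13), (1, 15), (2, 0), (2, 2), (2, 5), (2, 7), (2, 8), (2, 10), (2, 13), (2, 15), (3, 0), (3, 2), (3, 5), (3, 7), (3, 8), (3, 10), (3, 13), (3, 15), (4, 0), (4, 2), (4, 5), (4, 7), (4, 8), (4, 10), (4, 13), (4, 15), (5, 0), (5, 2), (5, 5), (5, 7), (5, 8), (5, 10), (5, 13), (5, 15), (6, 0), (6, 2), (6, 5), (6, 7), (6, 8), (6, 10), (6, 13), (6, 15), (7, 0), (7, 2), (7, 5), (7, 7), (7, 8), (7, 10), (7, 13), (7, 15)]

Answer: O.O..O.OO.O..O.O
O.O..O.OO.O..O.O
O.O..O.OO.O..O.O
O.O..O.OO.O..O.O
O.O..O.OO.O..O.O
O.O..O.OO.O..O.O
O.O..O.OO.O..O.O
O.O..O.OO.O..O.O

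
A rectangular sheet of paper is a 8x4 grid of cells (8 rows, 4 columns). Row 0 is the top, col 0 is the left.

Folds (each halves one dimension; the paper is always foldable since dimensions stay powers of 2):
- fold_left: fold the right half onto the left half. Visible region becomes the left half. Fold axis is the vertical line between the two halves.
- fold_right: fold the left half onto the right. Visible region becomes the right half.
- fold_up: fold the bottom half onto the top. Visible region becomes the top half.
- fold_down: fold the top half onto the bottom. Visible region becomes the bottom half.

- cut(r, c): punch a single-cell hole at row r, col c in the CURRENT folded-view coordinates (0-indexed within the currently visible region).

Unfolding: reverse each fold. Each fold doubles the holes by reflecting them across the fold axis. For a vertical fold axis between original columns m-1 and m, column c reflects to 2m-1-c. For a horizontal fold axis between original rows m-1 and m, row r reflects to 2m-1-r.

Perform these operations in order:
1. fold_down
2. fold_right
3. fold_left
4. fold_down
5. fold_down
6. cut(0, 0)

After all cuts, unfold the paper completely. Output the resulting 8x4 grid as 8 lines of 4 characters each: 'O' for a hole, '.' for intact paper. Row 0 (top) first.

Answer: OOOO
OOOO
OOOO
OOOO
OOOO
OOOO
OOOO
OOOO

Derivation:
Op 1 fold_down: fold axis h@4; visible region now rows[4,8) x cols[0,4) = 4x4
Op 2 fold_right: fold axis v@2; visible region now rows[4,8) x cols[2,4) = 4x2
Op 3 fold_left: fold axis v@3; visible region now rows[4,8) x cols[2,3) = 4x1
Op 4 fold_down: fold axis h@6; visible region now rows[6,8) x cols[2,3) = 2x1
Op 5 fold_down: fold axis h@7; visible region now rows[7,8) x cols[2,3) = 1x1
Op 6 cut(0, 0): punch at orig (7,2); cuts so far [(7, 2)]; region rows[7,8) x cols[2,3) = 1x1
Unfold 1 (reflect across h@7): 2 holes -> [(6, 2), (7, 2)]
Unfold 2 (reflect across h@6): 4 holes -> [(4, 2), (5, 2), (6, 2), (7, 2)]
Unfold 3 (reflect across v@3): 8 holes -> [(4, 2), (4, 3), (5, 2), (5, 3), (6, 2), (6, 3), (7, 2), (7, 3)]
Unfold 4 (reflect across v@2): 16 holes -> [(4, 0), (4, 1), (4, 2), (4, 3), (5, 0), (5, 1), (5, 2), (5, 3), (6, 0), (6, 1), (6, 2), (6, 3), (7, 0), (7, 1), (7, 2), (7, 3)]
Unfold 5 (reflect across h@4): 32 holes -> [(0, 0), (0, 1), (0, 2), (0, 3), (1, 0), (1, 1), (1, 2), (1, 3), (2, 0), (2, 1), (2, 2), (2, 3), (3, 0), (3, 1), (3, 2), (3, 3), (4, 0), (4, 1), (4, 2), (4, 3), (5, 0), (5, 1), (5, 2), (5, 3), (6, 0), (6, 1), (6, 2), (6, 3), (7, 0), (7, 1), (7, 2), (7, 3)]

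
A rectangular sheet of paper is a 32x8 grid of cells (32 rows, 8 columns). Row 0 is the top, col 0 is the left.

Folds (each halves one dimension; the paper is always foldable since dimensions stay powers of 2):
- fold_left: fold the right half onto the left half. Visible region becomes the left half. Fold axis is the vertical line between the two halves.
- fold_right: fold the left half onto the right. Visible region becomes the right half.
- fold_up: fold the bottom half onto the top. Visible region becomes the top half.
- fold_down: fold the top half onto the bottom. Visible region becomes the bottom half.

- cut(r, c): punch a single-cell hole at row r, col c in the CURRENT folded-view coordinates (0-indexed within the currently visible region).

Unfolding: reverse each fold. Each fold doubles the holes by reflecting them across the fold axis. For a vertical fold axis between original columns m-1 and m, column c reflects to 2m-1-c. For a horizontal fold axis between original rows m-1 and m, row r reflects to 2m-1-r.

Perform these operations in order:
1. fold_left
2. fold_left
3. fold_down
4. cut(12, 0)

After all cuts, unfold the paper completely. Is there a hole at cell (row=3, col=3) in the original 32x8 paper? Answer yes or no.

Op 1 fold_left: fold axis v@4; visible region now rows[0,32) x cols[0,4) = 32x4
Op 2 fold_left: fold axis v@2; visible region now rows[0,32) x cols[0,2) = 32x2
Op 3 fold_down: fold axis h@16; visible region now rows[16,32) x cols[0,2) = 16x2
Op 4 cut(12, 0): punch at orig (28,0); cuts so far [(28, 0)]; region rows[16,32) x cols[0,2) = 16x2
Unfold 1 (reflect across h@16): 2 holes -> [(3, 0), (28, 0)]
Unfold 2 (reflect across v@2): 4 holes -> [(3, 0), (3, 3), (28, 0), (28, 3)]
Unfold 3 (reflect across v@4): 8 holes -> [(3, 0), (3, 3), (3, 4), (3, 7), (28, 0), (28, 3), (28, 4), (28, 7)]
Holes: [(3, 0), (3, 3), (3, 4), (3, 7), (28, 0), (28, 3), (28, 4), (28, 7)]

Answer: yes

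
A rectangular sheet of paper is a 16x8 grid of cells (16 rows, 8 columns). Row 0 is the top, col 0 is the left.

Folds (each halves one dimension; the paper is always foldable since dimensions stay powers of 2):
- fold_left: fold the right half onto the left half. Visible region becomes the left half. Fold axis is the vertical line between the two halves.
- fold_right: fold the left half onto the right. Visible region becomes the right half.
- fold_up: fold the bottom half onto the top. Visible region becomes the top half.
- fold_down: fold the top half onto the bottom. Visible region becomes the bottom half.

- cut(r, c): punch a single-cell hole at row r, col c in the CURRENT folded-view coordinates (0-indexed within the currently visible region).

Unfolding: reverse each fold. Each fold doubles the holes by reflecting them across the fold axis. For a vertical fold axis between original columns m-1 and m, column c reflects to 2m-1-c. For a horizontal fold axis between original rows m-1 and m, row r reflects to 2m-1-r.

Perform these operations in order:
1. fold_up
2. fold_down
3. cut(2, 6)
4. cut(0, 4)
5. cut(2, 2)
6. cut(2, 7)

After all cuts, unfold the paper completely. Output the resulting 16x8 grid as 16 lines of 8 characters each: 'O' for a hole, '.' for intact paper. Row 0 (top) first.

Op 1 fold_up: fold axis h@8; visible region now rows[0,8) x cols[0,8) = 8x8
Op 2 fold_down: fold axis h@4; visible region now rows[4,8) x cols[0,8) = 4x8
Op 3 cut(2, 6): punch at orig (6,6); cuts so far [(6, 6)]; region rows[4,8) x cols[0,8) = 4x8
Op 4 cut(0, 4): punch at orig (4,4); cuts so far [(4, 4), (6, 6)]; region rows[4,8) x cols[0,8) = 4x8
Op 5 cut(2, 2): punch at orig (6,2); cuts so far [(4, 4), (6, 2), (6, 6)]; region rows[4,8) x cols[0,8) = 4x8
Op 6 cut(2, 7): punch at orig (6,7); cuts so far [(4, 4), (6, 2), (6, 6), (6, 7)]; region rows[4,8) x cols[0,8) = 4x8
Unfold 1 (reflect across h@4): 8 holes -> [(1, 2), (1, 6), (1, 7), (3, 4), (4, 4), (6, 2), (6, 6), (6, 7)]
Unfold 2 (reflect across h@8): 16 holes -> [(1, 2), (1, 6), (1, 7), (3, 4), (4, 4), (6, 2), (6, 6), (6, 7), (9, 2), (9, 6), (9, 7), (11, 4), (12, 4), (14, 2), (14, 6), (14, 7)]

Answer: ........
..O...OO
........
....O...
....O...
........
..O...OO
........
........
..O...OO
........
....O...
....O...
........
..O...OO
........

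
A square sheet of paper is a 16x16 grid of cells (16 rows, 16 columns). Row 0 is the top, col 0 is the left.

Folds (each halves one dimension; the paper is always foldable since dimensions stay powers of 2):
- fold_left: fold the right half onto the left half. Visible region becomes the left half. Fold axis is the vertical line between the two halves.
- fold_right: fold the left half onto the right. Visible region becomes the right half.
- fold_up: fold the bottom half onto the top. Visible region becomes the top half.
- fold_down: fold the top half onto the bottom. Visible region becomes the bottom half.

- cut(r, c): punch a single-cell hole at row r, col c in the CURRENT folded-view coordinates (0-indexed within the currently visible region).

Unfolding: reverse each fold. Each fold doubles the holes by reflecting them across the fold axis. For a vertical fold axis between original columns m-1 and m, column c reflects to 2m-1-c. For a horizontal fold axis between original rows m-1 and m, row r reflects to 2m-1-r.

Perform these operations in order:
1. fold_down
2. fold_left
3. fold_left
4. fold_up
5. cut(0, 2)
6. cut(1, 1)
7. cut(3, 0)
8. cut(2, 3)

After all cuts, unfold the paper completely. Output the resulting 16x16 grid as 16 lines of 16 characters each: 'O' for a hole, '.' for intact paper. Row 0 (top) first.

Answer: ..O..O....O..O..
.O....O..O....O.
...OO......OO...
O......OO......O
O......OO......O
...OO......OO...
.O....O..O....O.
..O..O....O..O..
..O..O....O..O..
.O....O..O....O.
...OO......OO...
O......OO......O
O......OO......O
...OO......OO...
.O....O..O....O.
..O..O....O..O..

Derivation:
Op 1 fold_down: fold axis h@8; visible region now rows[8,16) x cols[0,16) = 8x16
Op 2 fold_left: fold axis v@8; visible region now rows[8,16) x cols[0,8) = 8x8
Op 3 fold_left: fold axis v@4; visible region now rows[8,16) x cols[0,4) = 8x4
Op 4 fold_up: fold axis h@12; visible region now rows[8,12) x cols[0,4) = 4x4
Op 5 cut(0, 2): punch at orig (8,2); cuts so far [(8, 2)]; region rows[8,12) x cols[0,4) = 4x4
Op 6 cut(1, 1): punch at orig (9,1); cuts so far [(8, 2), (9, 1)]; region rows[8,12) x cols[0,4) = 4x4
Op 7 cut(3, 0): punch at orig (11,0); cuts so far [(8, 2), (9, 1), (11, 0)]; region rows[8,12) x cols[0,4) = 4x4
Op 8 cut(2, 3): punch at orig (10,3); cuts so far [(8, 2), (9, 1), (10, 3), (11, 0)]; region rows[8,12) x cols[0,4) = 4x4
Unfold 1 (reflect across h@12): 8 holes -> [(8, 2), (9, 1), (10, 3), (11, 0), (12, 0), (13, 3), (14, 1), (15, 2)]
Unfold 2 (reflect across v@4): 16 holes -> [(8, 2), (8, 5), (9, 1), (9, 6), (10, 3), (10, 4), (11, 0), (11, 7), (12, 0), (12, 7), (13, 3), (13, 4), (14, 1), (14, 6), (15, 2), (15, 5)]
Unfold 3 (reflect across v@8): 32 holes -> [(8, 2), (8, 5), (8, 10), (8, 13), (9, 1), (9, 6), (9, 9), (9, 14), (10, 3), (10, 4), (10, 11), (10, 12), (11, 0), (11, 7), (11, 8), (11, 15), (12, 0), (12, 7), (12, 8), (12, 15), (13, 3), (13, 4), (13, 11), (13, 12), (14, 1), (14, 6), (14, 9), (14, 14), (15, 2), (15, 5), (15, 10), (15, 13)]
Unfold 4 (reflect across h@8): 64 holes -> [(0, 2), (0, 5), (0, 10), (0, 13), (1, 1), (1, 6), (1, 9), (1, 14), (2, 3), (2, 4), (2, 11), (2, 12), (3, 0), (3, 7), (3, 8), (3, 15), (4, 0), (4, 7), (4, 8), (4, 15), (5, 3), (5, 4), (5, 11), (5, 12), (6, 1), (6, 6), (6, 9), (6, 14), (7, 2), (7, 5), (7, 10), (7, 13), (8, 2), (8, 5), (8, 10), (8, 13), (9, 1), (9, 6), (9, 9), (9, 14), (10, 3), (10, 4), (10, 11), (10, 12), (11, 0), (11, 7), (11, 8), (11, 15), (12, 0), (12, 7), (12, 8), (12, 15), (13, 3), (13, 4), (13, 11), (13, 12), (14, 1), (14, 6), (14, 9), (14, 14), (15, 2), (15, 5), (15, 10), (15, 13)]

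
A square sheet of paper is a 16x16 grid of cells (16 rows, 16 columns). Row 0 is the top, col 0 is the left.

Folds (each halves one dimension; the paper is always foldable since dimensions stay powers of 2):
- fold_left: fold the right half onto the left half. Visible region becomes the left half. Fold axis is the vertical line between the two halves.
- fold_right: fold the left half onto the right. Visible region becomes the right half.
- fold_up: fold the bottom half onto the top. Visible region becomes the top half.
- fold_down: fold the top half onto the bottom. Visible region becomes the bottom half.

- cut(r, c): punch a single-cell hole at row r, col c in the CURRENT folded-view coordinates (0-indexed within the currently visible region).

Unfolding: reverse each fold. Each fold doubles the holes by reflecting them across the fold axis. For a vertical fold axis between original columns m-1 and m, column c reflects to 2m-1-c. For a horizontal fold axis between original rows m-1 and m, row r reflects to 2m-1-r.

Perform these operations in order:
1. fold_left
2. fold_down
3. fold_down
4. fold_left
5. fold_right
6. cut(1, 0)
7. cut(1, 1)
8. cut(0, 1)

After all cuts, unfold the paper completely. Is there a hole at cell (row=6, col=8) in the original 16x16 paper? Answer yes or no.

Answer: no

Derivation:
Op 1 fold_left: fold axis v@8; visible region now rows[0,16) x cols[0,8) = 16x8
Op 2 fold_down: fold axis h@8; visible region now rows[8,16) x cols[0,8) = 8x8
Op 3 fold_down: fold axis h@12; visible region now rows[12,16) x cols[0,8) = 4x8
Op 4 fold_left: fold axis v@4; visible region now rows[12,16) x cols[0,4) = 4x4
Op 5 fold_right: fold axis v@2; visible region now rows[12,16) x cols[2,4) = 4x2
Op 6 cut(1, 0): punch at orig (13,2); cuts so far [(13, 2)]; region rows[12,16) x cols[2,4) = 4x2
Op 7 cut(1, 1): punch at orig (13,3); cuts so far [(13, 2), (13, 3)]; region rows[12,16) x cols[2,4) = 4x2
Op 8 cut(0, 1): punch at orig (12,3); cuts so far [(12, 3), (13, 2), (13, 3)]; region rows[12,16) x cols[2,4) = 4x2
Unfold 1 (reflect across v@2): 6 holes -> [(12, 0), (12, 3), (13, 0), (13, 1), (13, 2), (13, 3)]
Unfold 2 (reflect across v@4): 12 holes -> [(12, 0), (12, 3), (12, 4), (12, 7), (13, 0), (13, 1), (13, 2), (13, 3), (13, 4), (13, 5), (13, 6), (13, 7)]
Unfold 3 (reflect across h@12): 24 holes -> [(10, 0), (10, 1), (10, 2), (10, 3), (10, 4), (10, 5), (10, 6), (10, 7), (11, 0), (11, 3), (11, 4), (11, 7), (12, 0), (12, 3), (12, 4), (12, 7), (13, 0), (13, 1), (13, 2), (13, 3), (13, 4), (13, 5), (13, 6), (13, 7)]
Unfold 4 (reflect across h@8): 48 holes -> [(2, 0), (2, 1), (2, 2), (2, 3), (2, 4), (2, 5), (2, 6), (2, 7), (3, 0), (3, 3), (3, 4), (3, 7), (4, 0), (4, 3), (4, 4), (4, 7), (5, 0), (5, 1), (5, 2), (5, 3), (5, 4), (5, 5), (5, 6), (5, 7), (10, 0), (10, 1), (10, 2), (10, 3), (10, 4), (10, 5), (10, 6), (10, 7), (11, 0), (11, 3), (11, 4), (11, 7), (12, 0), (12, 3), (12, 4), (12, 7), (13, 0), (13, 1), (13, 2), (13, 3), (13, 4), (13, 5), (13, 6), (13, 7)]
Unfold 5 (reflect across v@8): 96 holes -> [(2, 0), (2, 1), (2, 2), (2, 3), (2, 4), (2, 5), (2, 6), (2, 7), (2, 8), (2, 9), (2, 10), (2, 11), (2, 12), (2, 13), (2, 14), (2, 15), (3, 0), (3, 3), (3, 4), (3, 7), (3, 8), (3, 11), (3, 12), (3, 15), (4, 0), (4, 3), (4, 4), (4, 7), (4, 8), (4, 11), (4, 12), (4, 15), (5, 0), (5, 1), (5, 2), (5, 3), (5, 4), (5, 5), (5, 6), (5, 7), (5, 8), (5, 9), (5, 10), (5, 11), (5, 12), (5, 13), (5, 14), (5, 15), (10, 0), (10, 1), (10, 2), (10, 3), (10, 4), (10, 5), (10, 6), (10, 7), (10, 8), (10, 9), (10, 10), (10, 11), (10, 12), (10, 13), (10, 14), (10, 15), (11, 0), (11, 3), (11, 4), (11, 7), (11, 8), (11, 11), (11, 12), (11, 15), (12, 0), (12, 3), (12, 4), (12, 7), (12, 8), (12, 11), (12, 12), (12, 15), (13, 0), (13, 1), (13, 2), (13, 3), (13, 4), (13, 5), (13, 6), (13, 7), (13, 8), (13, 9), (13, 10), (13, 11), (13, 12), (13, 13), (13, 14), (13, 15)]
Holes: [(2, 0), (2, 1), (2, 2), (2, 3), (2, 4), (2, 5), (2, 6), (2, 7), (2, 8), (2, 9), (2, 10), (2, 11), (2, 12), (2, 13), (2, 14), (2, 15), (3, 0), (3, 3), (3, 4), (3, 7), (3, 8), (3, 11), (3, 12), (3, 15), (4, 0), (4, 3), (4, 4), (4, 7), (4, 8), (4, 11), (4, 12), (4, 15), (5, 0), (5, 1), (5, 2), (5, 3), (5, 4), (5, 5), (5, 6), (5, 7), (5, 8), (5, 9), (5, 10), (5, 11), (5, 12), (5, 13), (5, 14), (5, 15), (10, 0), (10, 1), (10, 2), (10, 3), (10, 4), (10, 5), (10, 6), (10, 7), (10, 8), (10, 9), (10, 10), (10, 11), (10, 12), (10, 13), (10, 14), (10, 15), (11, 0), (11, 3), (11, 4), (11, 7), (11, 8), (11, 11), (11, 12), (11, 15), (12, 0), (12, 3), (12, 4), (12, 7), (12, 8), (12, 11), (12, 12), (12, 15), (13, 0), (13, 1), (13, 2), (13, 3), (13, 4), (13, 5), (13, 6), (13, 7), (13, 8), (13, 9), (13, 10), (13, 11), (13, 12), (13, 13), (13, 14), (13, 15)]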